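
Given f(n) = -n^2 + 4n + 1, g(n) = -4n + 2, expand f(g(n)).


Substitute g(n) into f:
f(g(n)) = -1*(-4n + 2)^2 + 4*(-4n + 2) + 1
(-4n + 2)^2 = 16n^2 - 16n + 4
Expand and combine: -16n^2 + 5


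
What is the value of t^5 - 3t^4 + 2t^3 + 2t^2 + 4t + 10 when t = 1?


Using direct substitution:
  1 * (1)^5 = 1
  -3 * (1)^4 = -3
  2 * (1)^3 = 2
  2 * (1)^2 = 2
  4 * (1)^1 = 4
  constant: 10
Sum = 1 - 3 + 2 + 2 + 4 + 10 = 16


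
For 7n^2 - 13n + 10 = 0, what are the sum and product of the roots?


For an^2+bn+c=0: sum = -b/a, product = c/a.
a=7, b=-13, c=10
Sum = -(-13)/7 = 13/7
Product = (10)/7 = 10/7


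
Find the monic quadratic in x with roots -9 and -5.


p(x) = (x + 9)(x + 5)
Expand: x^2 + 14x + 45


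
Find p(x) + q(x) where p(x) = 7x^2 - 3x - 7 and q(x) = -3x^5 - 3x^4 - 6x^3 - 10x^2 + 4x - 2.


Align terms by degree and add:
  7x^2 - 3x - 7
  -3x^5 - 3x^4 - 6x^3 - 10x^2 + 4x - 2
= -3x^5 - 3x^4 - 6x^3 - 3x^2 + x - 9


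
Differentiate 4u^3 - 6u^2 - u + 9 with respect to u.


Apply the power rule term by term:
  d/du(4u^3) = 12u^2
  d/du(-6u^2) = -12u
  d/du(-u) = -1
  d/du(9) = 0
p'(u) = 12u^2 - 12u - 1


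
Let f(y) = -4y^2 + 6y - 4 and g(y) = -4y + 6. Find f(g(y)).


Substitute g(y) into f:
f(g(y)) = -4*(-4y + 6)^2 + 6*(-4y + 6) + (-4)
(-4y + 6)^2 = 16y^2 - 48y + 36
Expand and combine: -64y^2 + 168y - 112


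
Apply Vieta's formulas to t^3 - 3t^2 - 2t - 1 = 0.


Monic cubic t^3+bt^2+ct+d=0: sum=-b, pairwise sum=c, product=-d.
b=-3, c=-2, d=-1
r1+r2+r3 = 3
r1r2+r1r3+r2r3 = -2
r1r2r3 = 1


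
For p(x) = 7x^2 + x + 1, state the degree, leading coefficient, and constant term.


Highest power of x is 2, with coefficient 7. Constant term is 1.
Degree = 2, leading coefficient = 7, constant term = 1


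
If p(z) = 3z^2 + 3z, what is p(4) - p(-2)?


p(4) = 60
p(-2) = 6
p(4) - p(-2) = 60 - 6 = 54


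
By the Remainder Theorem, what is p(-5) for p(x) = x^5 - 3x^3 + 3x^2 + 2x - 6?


By the Remainder Theorem, the remainder equals p(-5):
  1*(-5)^5 = -3125
  0*(-5)^4 = 0
  -3*(-5)^3 = 375
  3*(-5)^2 = 75
  2*(-5)^1 = -10
  constant: -6
Sum: -3125 + 0 + 375 + 75 - 10 - 6 = -2691


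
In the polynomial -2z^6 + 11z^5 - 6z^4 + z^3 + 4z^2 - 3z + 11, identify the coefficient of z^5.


Read off the coefficient of z^5: 11


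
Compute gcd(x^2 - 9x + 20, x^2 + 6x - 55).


Factor each:
  x^2 - 9x + 20 = (x - 5)(x - 4)
  x^2 + 6x - 55 = (x - 5)(x + 11)
Common monic factor: x - 5


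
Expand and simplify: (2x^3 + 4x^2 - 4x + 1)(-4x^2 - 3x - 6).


Distribute each term of the first polynomial:
  (2x^3)(-4x^2 - 3x - 6) = -8x^5 - 6x^4 - 12x^3
  (4x^2)(-4x^2 - 3x - 6) = -16x^4 - 12x^3 - 24x^2
  (-4x)(-4x^2 - 3x - 6) = 16x^3 + 12x^2 + 24x
  (1)(-4x^2 - 3x - 6) = -4x^2 - 3x - 6
Sum: -8x^5 - 22x^4 - 8x^3 - 16x^2 + 21x - 6


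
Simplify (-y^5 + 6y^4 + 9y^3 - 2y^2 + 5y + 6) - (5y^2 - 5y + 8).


Distribute the minus sign:
  (-y^5 + 6y^4 + 9y^3 - 2y^2 + 5y + 6)
- (5y^2 - 5y + 8)
Negate second polynomial: -5y^2 + 5y - 8
Add: -y^5 + 6y^4 + 9y^3 - 7y^2 + 10y - 2


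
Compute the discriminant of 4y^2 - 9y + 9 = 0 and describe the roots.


D = b^2 - 4ac = (-9)^2 - 4(4)(9) = 81 - 144 = -63
Since D < 0: two complex conjugate roots (no real roots)


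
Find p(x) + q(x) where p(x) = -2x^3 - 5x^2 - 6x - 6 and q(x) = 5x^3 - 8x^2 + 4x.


Align terms by degree and add:
  -2x^3 - 5x^2 - 6x - 6
+ 5x^3 - 8x^2 + 4x
= 3x^3 - 13x^2 - 2x - 6


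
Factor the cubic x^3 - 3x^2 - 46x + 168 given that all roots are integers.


Try integer roots (divisors of 168). x=4: p(4)=0.
Divide out (x - 4): quotient is x^2 + x - 42.
Factor the quadratic: (x - 6)(x + 7)
Result: (x - 4)(x - 6)(x + 7)


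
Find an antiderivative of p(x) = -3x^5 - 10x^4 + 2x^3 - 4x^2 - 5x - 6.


Reverse power rule on each term:
  ∫ -3x^5 dx = -(1/2)x^6
  ∫ -10x^4 dx = -2x^5
  ∫ 2x^3 dx = (1/2)x^4
  ∫ -4x^2 dx = -(4/3)x^3
  ∫ -5x dx = -(5/2)x^2
  ∫ -6 dx = -6x
F(x) = -(1/2)x^6 - 2x^5 + (1/2)x^4 - (4/3)x^3 - (5/2)x^2 - 6x + C


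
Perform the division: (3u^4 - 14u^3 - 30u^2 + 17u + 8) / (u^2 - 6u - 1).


(3u^4 - 14u^3 - 30u^2 + 17u + 8) / (u^2 - 6u - 1)
Step 1: 3u^2 * (u^2 - 6u - 1) = 3u^4 - 18u^3 - 3u^2; subtract.
Step 2: 4u * (u^2 - 6u - 1) = 4u^3 - 24u^2 - 4u; subtract.
Step 3: -3 * (u^2 - 6u - 1) = -3u^2 + 18u + 3; subtract.
Quotient: 3u^2 + 4u - 3, Remainder: 3u + 5


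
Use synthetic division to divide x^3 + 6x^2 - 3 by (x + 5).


Synthetic division with c = -5. Coefficients: 1, 6, 0, -3
Bring down 1.
  1 * -5 = -5; -5 + 6 = 1
  1 * -5 = -5; -5 + 0 = -5
  -5 * -5 = 25; 25 - 3 = 22
Quotient: x^2 + x - 5, Remainder: 22


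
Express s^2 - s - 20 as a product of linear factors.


Roots satisfy r1 + r2 = -b/a = 1 and r1*r2 = c/a = -20.
So r1 = 5, r2 = -4.
s^2 - s - 20 = (s - r1)(s - r2) = (s - 5)(s + 4)


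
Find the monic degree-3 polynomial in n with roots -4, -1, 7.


p(n) = (n + 4)(n + 1)(n - 7)
Expand: n^3 - 2n^2 - 31n - 28


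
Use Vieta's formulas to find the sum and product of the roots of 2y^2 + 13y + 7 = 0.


For ay^2+by+c=0: sum = -b/a, product = c/a.
a=2, b=13, c=7
Sum = -(13)/2 = -13/2
Product = (7)/2 = 7/2


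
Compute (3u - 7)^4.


Expand (3u - 7)^4 by repeated multiplication:
  (3u - 7)^2 = 9u^2 - 42u + 49
  (3u - 7)^3 = 27u^3 - 189u^2 + 441u - 343
= 81u^4 - 756u^3 + 2646u^2 - 4116u + 2401


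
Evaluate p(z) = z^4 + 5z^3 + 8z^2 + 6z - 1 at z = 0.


Using direct substitution:
  1 * (0)^4 = 0
  5 * (0)^3 = 0
  8 * (0)^2 = 0
  6 * (0)^1 = 0
  constant: -1
Sum = 0 + 0 + 0 + 0 - 1 = -1


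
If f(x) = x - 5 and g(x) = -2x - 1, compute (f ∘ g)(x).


Substitute g(x) into f:
f(g(x)) = 1*(-2x - 1) + (-5)
Expand and combine: -2x - 6


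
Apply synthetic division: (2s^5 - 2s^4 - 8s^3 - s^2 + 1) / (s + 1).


Synthetic division with c = -1. Coefficients: 2, -2, -8, -1, 0, 1
Bring down 2.
  2 * -1 = -2; -2 - 2 = -4
  -4 * -1 = 4; 4 - 8 = -4
  -4 * -1 = 4; 4 - 1 = 3
  3 * -1 = -3; -3 + 0 = -3
  -3 * -1 = 3; 3 + 1 = 4
Quotient: 2s^4 - 4s^3 - 4s^2 + 3s - 3, Remainder: 4


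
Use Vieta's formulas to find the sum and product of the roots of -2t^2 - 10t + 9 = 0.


For at^2+bt+c=0: sum = -b/a, product = c/a.
a=-2, b=-10, c=9
Sum = -(-10)/-2 = -5
Product = (9)/-2 = -9/2


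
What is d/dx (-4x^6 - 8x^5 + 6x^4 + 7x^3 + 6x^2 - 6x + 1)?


Apply the power rule term by term:
  d/dx(-4x^6) = -24x^5
  d/dx(-8x^5) = -40x^4
  d/dx(6x^4) = 24x^3
  d/dx(7x^3) = 21x^2
  d/dx(6x^2) = 12x
  d/dx(-6x) = -6
  d/dx(1) = 0
p'(x) = -24x^5 - 40x^4 + 24x^3 + 21x^2 + 12x - 6


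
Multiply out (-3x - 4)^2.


Expand (-3x - 4)^2 by repeated multiplication:
= 9x^2 + 24x + 16


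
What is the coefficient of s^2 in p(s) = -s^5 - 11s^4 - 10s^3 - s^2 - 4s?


Read off the coefficient of s^2: -1


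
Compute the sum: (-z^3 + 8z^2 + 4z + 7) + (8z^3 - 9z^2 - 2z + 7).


Align terms by degree and add:
  -z^3 + 8z^2 + 4z + 7
+ 8z^3 - 9z^2 - 2z + 7
= 7z^3 - z^2 + 2z + 14


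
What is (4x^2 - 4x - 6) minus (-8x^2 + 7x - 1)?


Distribute the minus sign:
  (4x^2 - 4x - 6)
- (-8x^2 + 7x - 1)
Negate second polynomial: 8x^2 - 7x + 1
Add: 12x^2 - 11x - 5


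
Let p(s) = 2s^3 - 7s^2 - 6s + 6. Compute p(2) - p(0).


p(2) = -18
p(0) = 6
p(2) - p(0) = -18 - 6 = -24


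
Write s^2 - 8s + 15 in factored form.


Roots satisfy r1 + r2 = -b/a = 8 and r1*r2 = c/a = 15.
So r1 = 3, r2 = 5.
s^2 - 8s + 15 = (s - r1)(s - r2) = (s - 3)(s - 5)


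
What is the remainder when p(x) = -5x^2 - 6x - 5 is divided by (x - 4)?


By the Remainder Theorem, the remainder equals p(4):
  -5*(4)^2 = -80
  -6*(4)^1 = -24
  constant: -5
Sum: -80 - 24 - 5 = -109


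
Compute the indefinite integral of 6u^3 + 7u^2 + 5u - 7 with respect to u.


Reverse power rule on each term:
  ∫ 6u^3 du = (3/2)u^4
  ∫ 7u^2 du = (7/3)u^3
  ∫ 5u du = (5/2)u^2
  ∫ -7 du = -7u
F(u) = (3/2)u^4 + (7/3)u^3 + (5/2)u^2 - 7u + C


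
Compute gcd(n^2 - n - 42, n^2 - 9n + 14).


Factor each:
  n^2 - n - 42 = (n - 7)(n + 6)
  n^2 - 9n + 14 = (n - 7)(n - 2)
Common monic factor: n - 7


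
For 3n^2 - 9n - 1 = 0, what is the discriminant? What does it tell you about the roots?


D = b^2 - 4ac = (-9)^2 - 4(3)(-1) = 81 + 12 = 93
Since D > 0: two distinct irrational roots


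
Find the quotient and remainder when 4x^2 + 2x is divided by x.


(4x^2 + 2x) / (x)
Step 1: 4x * (x) = 4x^2; subtract.
Step 2: 2 * (x) = 2x; subtract.
Quotient: 4x + 2, Remainder: 0


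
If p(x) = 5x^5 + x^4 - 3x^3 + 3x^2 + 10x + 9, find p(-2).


Using direct substitution:
  5 * (-2)^5 = -160
  1 * (-2)^4 = 16
  -3 * (-2)^3 = 24
  3 * (-2)^2 = 12
  10 * (-2)^1 = -20
  constant: 9
Sum = -160 + 16 + 24 + 12 - 20 + 9 = -119


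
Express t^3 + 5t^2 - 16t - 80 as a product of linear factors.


Try integer roots (divisors of -80). t=-4: p(-4)=0.
Divide out (t + 4): quotient is t^2 + t - 20.
Factor the quadratic: (t - 4)(t + 5)
Result: (t + 4)(t - 4)(t + 5)


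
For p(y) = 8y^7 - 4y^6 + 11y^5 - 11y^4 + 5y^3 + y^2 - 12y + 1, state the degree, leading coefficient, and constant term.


Highest power of y is 7, with coefficient 8. Constant term is 1.
Degree = 7, leading coefficient = 8, constant term = 1


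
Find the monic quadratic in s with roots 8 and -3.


p(s) = (s - 8)(s + 3)
Expand: s^2 - 5s - 24


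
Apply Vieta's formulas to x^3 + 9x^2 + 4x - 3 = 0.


Monic cubic x^3+bx^2+cx+d=0: sum=-b, pairwise sum=c, product=-d.
b=9, c=4, d=-3
r1+r2+r3 = -9
r1r2+r1r3+r2r3 = 4
r1r2r3 = 3


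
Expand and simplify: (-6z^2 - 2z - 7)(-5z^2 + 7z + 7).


Distribute each term of the first polynomial:
  (-6z^2)(-5z^2 + 7z + 7) = 30z^4 - 42z^3 - 42z^2
  (-2z)(-5z^2 + 7z + 7) = 10z^3 - 14z^2 - 14z
  (-7)(-5z^2 + 7z + 7) = 35z^2 - 49z - 49
Sum: 30z^4 - 32z^3 - 21z^2 - 63z - 49


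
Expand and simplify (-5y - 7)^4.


Expand (-5y - 7)^4 by repeated multiplication:
  (-5y - 7)^2 = 25y^2 + 70y + 49
  (-5y - 7)^3 = -125y^3 - 525y^2 - 735y - 343
= 625y^4 + 3500y^3 + 7350y^2 + 6860y + 2401


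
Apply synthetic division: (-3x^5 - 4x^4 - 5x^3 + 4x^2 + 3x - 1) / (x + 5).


Synthetic division with c = -5. Coefficients: -3, -4, -5, 4, 3, -1
Bring down -3.
  -3 * -5 = 15; 15 - 4 = 11
  11 * -5 = -55; -55 - 5 = -60
  -60 * -5 = 300; 300 + 4 = 304
  304 * -5 = -1520; -1520 + 3 = -1517
  -1517 * -5 = 7585; 7585 - 1 = 7584
Quotient: -3x^4 + 11x^3 - 60x^2 + 304x - 1517, Remainder: 7584


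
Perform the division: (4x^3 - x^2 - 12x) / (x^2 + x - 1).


(4x^3 - x^2 - 12x) / (x^2 + x - 1)
Step 1: 4x * (x^2 + x - 1) = 4x^3 + 4x^2 - 4x; subtract.
Step 2: -5 * (x^2 + x - 1) = -5x^2 - 5x + 5; subtract.
Quotient: 4x - 5, Remainder: -3x - 5


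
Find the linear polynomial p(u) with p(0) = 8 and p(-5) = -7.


p(u) = mu + b. Using p(0)=8, p(-5)=-7:
m = (8 + 7)/(0 + 5) = 15/5 = 3
b = 8 - m*(0) = 8 = 8
p(u) = 3u + 8


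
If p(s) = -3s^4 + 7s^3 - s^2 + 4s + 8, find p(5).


Using direct substitution:
  -3 * (5)^4 = -1875
  7 * (5)^3 = 875
  -1 * (5)^2 = -25
  4 * (5)^1 = 20
  constant: 8
Sum = -1875 + 875 - 25 + 20 + 8 = -997


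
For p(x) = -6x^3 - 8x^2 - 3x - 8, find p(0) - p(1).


p(0) = -8
p(1) = -25
p(0) - p(1) = -8 + 25 = 17


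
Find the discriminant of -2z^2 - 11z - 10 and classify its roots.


D = b^2 - 4ac = (-11)^2 - 4(-2)(-10) = 121 - 80 = 41
Since D > 0: two distinct irrational roots


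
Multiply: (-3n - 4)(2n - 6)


Distribute each term of the first polynomial:
  (-3n)(2n - 6) = -6n^2 + 18n
  (-4)(2n - 6) = -8n + 24
Sum: -6n^2 + 10n + 24


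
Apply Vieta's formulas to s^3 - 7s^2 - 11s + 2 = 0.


Monic cubic s^3+bs^2+cs+d=0: sum=-b, pairwise sum=c, product=-d.
b=-7, c=-11, d=2
r1+r2+r3 = 7
r1r2+r1r3+r2r3 = -11
r1r2r3 = -2


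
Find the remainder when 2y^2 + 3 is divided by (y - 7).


By the Remainder Theorem, the remainder equals p(7):
  2*(7)^2 = 98
  0*(7)^1 = 0
  constant: 3
Sum: 98 + 0 + 3 = 101


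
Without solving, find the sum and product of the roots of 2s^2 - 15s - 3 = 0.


For as^2+bs+c=0: sum = -b/a, product = c/a.
a=2, b=-15, c=-3
Sum = -(-15)/2 = 15/2
Product = (-3)/2 = -3/2


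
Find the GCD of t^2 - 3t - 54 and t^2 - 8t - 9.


Factor each:
  t^2 - 3t - 54 = (t - 9)(t + 6)
  t^2 - 8t - 9 = (t - 9)(t + 1)
Common monic factor: t - 9


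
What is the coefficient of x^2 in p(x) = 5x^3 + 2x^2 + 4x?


Read off the coefficient of x^2: 2


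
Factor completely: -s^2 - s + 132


Roots satisfy r1 + r2 = -b/a = -1 and r1*r2 = c/a = -132.
So r1 = -12, r2 = 11.
-s^2 - s + 132 = -(s - r1)(s - r2) = -(s + 12)(s - 11)


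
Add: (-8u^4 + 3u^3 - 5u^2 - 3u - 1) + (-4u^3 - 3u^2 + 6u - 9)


Align terms by degree and add:
  -8u^4 + 3u^3 - 5u^2 - 3u - 1
  -4u^3 - 3u^2 + 6u - 9
= -8u^4 - u^3 - 8u^2 + 3u - 10


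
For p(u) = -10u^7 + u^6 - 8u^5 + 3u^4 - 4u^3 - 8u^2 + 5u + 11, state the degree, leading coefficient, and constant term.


Highest power of u is 7, with coefficient -10. Constant term is 11.
Degree = 7, leading coefficient = -10, constant term = 11


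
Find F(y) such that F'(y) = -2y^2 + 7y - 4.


Reverse power rule on each term:
  ∫ -2y^2 dy = -(2/3)y^3
  ∫ 7y dy = (7/2)y^2
  ∫ -4 dy = -4y
F(y) = -(2/3)y^3 + (7/2)y^2 - 4y + C


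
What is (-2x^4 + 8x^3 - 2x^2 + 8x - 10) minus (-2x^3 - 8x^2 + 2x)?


Distribute the minus sign:
  (-2x^4 + 8x^3 - 2x^2 + 8x - 10)
- (-2x^3 - 8x^2 + 2x)
Negate second polynomial: 2x^3 + 8x^2 - 2x
Add: -2x^4 + 10x^3 + 6x^2 + 6x - 10


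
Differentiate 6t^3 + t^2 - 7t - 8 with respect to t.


Apply the power rule term by term:
  d/dt(6t^3) = 18t^2
  d/dt(t^2) = 2t
  d/dt(-7t) = -7
  d/dt(-8) = 0
p'(t) = 18t^2 + 2t - 7


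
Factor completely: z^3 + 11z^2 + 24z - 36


Try integer roots (divisors of -36). z=-6: p(-6)=0.
Divide out (z + 6): quotient is z^2 + 5z - 6.
Factor the quadratic: (z - 1)(z + 6)
Result: (z + 6)(z - 1)(z + 6)


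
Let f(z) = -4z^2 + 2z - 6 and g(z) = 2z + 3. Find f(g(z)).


Substitute g(z) into f:
f(g(z)) = -4*(2z + 3)^2 + 2*(2z + 3) + (-6)
(2z + 3)^2 = 4z^2 + 12z + 9
Expand and combine: -16z^2 - 44z - 36


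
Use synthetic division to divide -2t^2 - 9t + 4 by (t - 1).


Synthetic division with c = 1. Coefficients: -2, -9, 4
Bring down -2.
  -2 * 1 = -2; -2 - 9 = -11
  -11 * 1 = -11; -11 + 4 = -7
Quotient: -2t - 11, Remainder: -7


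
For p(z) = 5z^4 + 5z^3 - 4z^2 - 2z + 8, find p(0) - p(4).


p(0) = 8
p(4) = 1536
p(0) - p(4) = 8 - 1536 = -1528


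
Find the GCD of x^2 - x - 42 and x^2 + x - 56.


Factor each:
  x^2 - x - 42 = (x - 7)(x + 6)
  x^2 + x - 56 = (x - 7)(x + 8)
Common monic factor: x - 7


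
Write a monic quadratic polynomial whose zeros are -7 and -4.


p(n) = (n + 7)(n + 4)
Expand: n^2 + 11n + 28


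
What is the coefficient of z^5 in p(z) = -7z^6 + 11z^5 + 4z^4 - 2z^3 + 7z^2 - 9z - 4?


Read off the coefficient of z^5: 11


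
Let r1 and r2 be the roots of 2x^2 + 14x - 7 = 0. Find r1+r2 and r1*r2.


For ax^2+bx+c=0: sum = -b/a, product = c/a.
a=2, b=14, c=-7
Sum = -(14)/2 = -7
Product = (-7)/2 = -7/2


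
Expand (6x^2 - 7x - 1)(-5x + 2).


Distribute each term of the first polynomial:
  (6x^2)(-5x + 2) = -30x^3 + 12x^2
  (-7x)(-5x + 2) = 35x^2 - 14x
  (-1)(-5x + 2) = 5x - 2
Sum: -30x^3 + 47x^2 - 9x - 2


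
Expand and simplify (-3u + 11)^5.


Expand (-3u + 11)^5 by repeated multiplication:
  (-3u + 11)^2 = 9u^2 - 66u + 121
  (-3u + 11)^3 = -27u^3 + 297u^2 - 1089u + 1331
  (-3u + 11)^4 = 81u^4 - 1188u^3 + 6534u^2 - 15972u + 14641
= -243u^5 + 4455u^4 - 32670u^3 + 119790u^2 - 219615u + 161051


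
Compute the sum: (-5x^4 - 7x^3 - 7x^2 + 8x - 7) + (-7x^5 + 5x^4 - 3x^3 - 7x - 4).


Align terms by degree and add:
  -5x^4 - 7x^3 - 7x^2 + 8x - 7
  -7x^5 + 5x^4 - 3x^3 - 7x - 4
= -7x^5 - 10x^3 - 7x^2 + x - 11


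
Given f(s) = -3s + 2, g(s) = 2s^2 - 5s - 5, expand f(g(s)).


Substitute g(s) into f:
f(g(s)) = -3*(2s^2 - 5s - 5) + 2
Expand and combine: -6s^2 + 15s + 17


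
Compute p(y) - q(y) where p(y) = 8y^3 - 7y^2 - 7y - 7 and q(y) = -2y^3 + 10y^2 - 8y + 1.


Distribute the minus sign:
  (8y^3 - 7y^2 - 7y - 7)
- (-2y^3 + 10y^2 - 8y + 1)
Negate second polynomial: 2y^3 - 10y^2 + 8y - 1
Add: 10y^3 - 17y^2 + y - 8


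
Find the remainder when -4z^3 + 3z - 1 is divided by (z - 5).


By the Remainder Theorem, the remainder equals p(5):
  -4*(5)^3 = -500
  0*(5)^2 = 0
  3*(5)^1 = 15
  constant: -1
Sum: -500 + 0 + 15 - 1 = -486


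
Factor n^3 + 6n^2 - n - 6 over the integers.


Try integer roots (divisors of -6). n=1: p(1)=0.
Divide out (n - 1): quotient is n^2 + 7n + 6.
Factor the quadratic: (n + 6)(n + 1)
Result: (n - 1)(n + 6)(n + 1)


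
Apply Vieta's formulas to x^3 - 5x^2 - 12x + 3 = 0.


Monic cubic x^3+bx^2+cx+d=0: sum=-b, pairwise sum=c, product=-d.
b=-5, c=-12, d=3
r1+r2+r3 = 5
r1r2+r1r3+r2r3 = -12
r1r2r3 = -3


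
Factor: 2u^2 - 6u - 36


Roots satisfy r1 + r2 = -b/a = 3 and r1*r2 = c/a = -18.
So r1 = -3, r2 = 6.
2u^2 - 6u - 36 = 2(u - r1)(u - r2) = 2(u + 3)(u - 6)


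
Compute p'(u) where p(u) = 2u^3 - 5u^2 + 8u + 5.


Apply the power rule term by term:
  d/du(2u^3) = 6u^2
  d/du(-5u^2) = -10u
  d/du(8u) = 8
  d/du(5) = 0
p'(u) = 6u^2 - 10u + 8


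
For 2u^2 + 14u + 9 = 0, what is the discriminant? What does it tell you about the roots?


D = b^2 - 4ac = (14)^2 - 4(2)(9) = 196 - 72 = 124
Since D > 0: two distinct irrational roots


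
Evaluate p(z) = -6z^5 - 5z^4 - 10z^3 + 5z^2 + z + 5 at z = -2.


Using direct substitution:
  -6 * (-2)^5 = 192
  -5 * (-2)^4 = -80
  -10 * (-2)^3 = 80
  5 * (-2)^2 = 20
  1 * (-2)^1 = -2
  constant: 5
Sum = 192 - 80 + 80 + 20 - 2 + 5 = 215


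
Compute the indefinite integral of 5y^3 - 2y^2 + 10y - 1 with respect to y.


Reverse power rule on each term:
  ∫ 5y^3 dy = (5/4)y^4
  ∫ -2y^2 dy = -(2/3)y^3
  ∫ 10y dy = 5y^2
  ∫ -1 dy = -y
F(y) = (5/4)y^4 - (2/3)y^3 + 5y^2 - y + C


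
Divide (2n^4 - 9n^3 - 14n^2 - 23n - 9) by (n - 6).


(2n^4 - 9n^3 - 14n^2 - 23n - 9) / (n - 6)
Step 1: 2n^3 * (n - 6) = 2n^4 - 12n^3; subtract.
Step 2: 3n^2 * (n - 6) = 3n^3 - 18n^2; subtract.
Step 3: 4n * (n - 6) = 4n^2 - 24n; subtract.
Step 4: 1 * (n - 6) = n - 6; subtract.
Quotient: 2n^3 + 3n^2 + 4n + 1, Remainder: -3


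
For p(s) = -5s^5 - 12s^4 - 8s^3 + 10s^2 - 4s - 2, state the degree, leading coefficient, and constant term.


Highest power of s is 5, with coefficient -5. Constant term is -2.
Degree = 5, leading coefficient = -5, constant term = -2


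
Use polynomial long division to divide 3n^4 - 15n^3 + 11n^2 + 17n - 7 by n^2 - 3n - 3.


(3n^4 - 15n^3 + 11n^2 + 17n - 7) / (n^2 - 3n - 3)
Step 1: 3n^2 * (n^2 - 3n - 3) = 3n^4 - 9n^3 - 9n^2; subtract.
Step 2: -6n * (n^2 - 3n - 3) = -6n^3 + 18n^2 + 18n; subtract.
Step 3: 2 * (n^2 - 3n - 3) = 2n^2 - 6n - 6; subtract.
Quotient: 3n^2 - 6n + 2, Remainder: 5n - 1


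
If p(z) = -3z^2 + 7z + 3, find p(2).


Using direct substitution:
  -3 * (2)^2 = -12
  7 * (2)^1 = 14
  constant: 3
Sum = -12 + 14 + 3 = 5


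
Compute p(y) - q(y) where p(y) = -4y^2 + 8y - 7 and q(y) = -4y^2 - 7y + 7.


Distribute the minus sign:
  (-4y^2 + 8y - 7)
- (-4y^2 - 7y + 7)
Negate second polynomial: 4y^2 + 7y - 7
Add: 15y - 14


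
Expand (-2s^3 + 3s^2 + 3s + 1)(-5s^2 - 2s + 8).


Distribute each term of the first polynomial:
  (-2s^3)(-5s^2 - 2s + 8) = 10s^5 + 4s^4 - 16s^3
  (3s^2)(-5s^2 - 2s + 8) = -15s^4 - 6s^3 + 24s^2
  (3s)(-5s^2 - 2s + 8) = -15s^3 - 6s^2 + 24s
  (1)(-5s^2 - 2s + 8) = -5s^2 - 2s + 8
Sum: 10s^5 - 11s^4 - 37s^3 + 13s^2 + 22s + 8


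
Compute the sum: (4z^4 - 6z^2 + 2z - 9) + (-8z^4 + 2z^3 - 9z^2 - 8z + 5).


Align terms by degree and add:
  4z^4 - 6z^2 + 2z - 9
  -8z^4 + 2z^3 - 9z^2 - 8z + 5
= -4z^4 + 2z^3 - 15z^2 - 6z - 4


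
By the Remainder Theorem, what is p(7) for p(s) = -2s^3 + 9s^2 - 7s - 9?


By the Remainder Theorem, the remainder equals p(7):
  -2*(7)^3 = -686
  9*(7)^2 = 441
  -7*(7)^1 = -49
  constant: -9
Sum: -686 + 441 - 49 - 9 = -303


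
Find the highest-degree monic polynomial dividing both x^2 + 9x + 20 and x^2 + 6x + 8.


Factor each:
  x^2 + 9x + 20 = (x + 4)(x + 5)
  x^2 + 6x + 8 = (x + 4)(x + 2)
Common monic factor: x + 4


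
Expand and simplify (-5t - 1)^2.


Expand (-5t - 1)^2 by repeated multiplication:
= 25t^2 + 10t + 1


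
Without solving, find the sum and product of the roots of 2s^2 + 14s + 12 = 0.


For as^2+bs+c=0: sum = -b/a, product = c/a.
a=2, b=14, c=12
Sum = -(14)/2 = -7
Product = (12)/2 = 6


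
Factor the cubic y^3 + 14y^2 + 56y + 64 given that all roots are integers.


Try integer roots (divisors of 64). y=-4: p(-4)=0.
Divide out (y + 4): quotient is y^2 + 10y + 16.
Factor the quadratic: (y + 8)(y + 2)
Result: (y + 4)(y + 8)(y + 2)


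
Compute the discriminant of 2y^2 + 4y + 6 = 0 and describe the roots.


D = b^2 - 4ac = (4)^2 - 4(2)(6) = 16 - 48 = -32
Since D < 0: two complex conjugate roots (no real roots)


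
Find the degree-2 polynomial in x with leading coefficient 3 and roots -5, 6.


p(x) = 3(x + 5)(x - 6)
Expand: 3x^2 - 3x - 90


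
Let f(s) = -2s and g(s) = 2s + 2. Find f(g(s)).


Substitute g(s) into f:
f(g(s)) = -2*(2s + 2)
Expand and combine: -4s - 4


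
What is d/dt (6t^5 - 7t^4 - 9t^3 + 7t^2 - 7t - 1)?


Apply the power rule term by term:
  d/dt(6t^5) = 30t^4
  d/dt(-7t^4) = -28t^3
  d/dt(-9t^3) = -27t^2
  d/dt(7t^2) = 14t
  d/dt(-7t) = -7
  d/dt(-1) = 0
p'(t) = 30t^4 - 28t^3 - 27t^2 + 14t - 7


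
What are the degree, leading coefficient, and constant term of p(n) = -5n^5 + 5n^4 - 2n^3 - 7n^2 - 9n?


Highest power of n is 5, with coefficient -5. Constant term is 0.
Degree = 5, leading coefficient = -5, constant term = 0


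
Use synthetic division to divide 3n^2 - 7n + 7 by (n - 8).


Synthetic division with c = 8. Coefficients: 3, -7, 7
Bring down 3.
  3 * 8 = 24; 24 - 7 = 17
  17 * 8 = 136; 136 + 7 = 143
Quotient: 3n + 17, Remainder: 143


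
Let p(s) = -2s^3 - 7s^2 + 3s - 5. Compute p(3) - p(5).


p(3) = -113
p(5) = -415
p(3) - p(5) = -113 + 415 = 302


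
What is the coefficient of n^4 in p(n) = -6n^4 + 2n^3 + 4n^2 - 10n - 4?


Read off the coefficient of n^4: -6


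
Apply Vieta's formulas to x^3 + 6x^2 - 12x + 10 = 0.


Monic cubic x^3+bx^2+cx+d=0: sum=-b, pairwise sum=c, product=-d.
b=6, c=-12, d=10
r1+r2+r3 = -6
r1r2+r1r3+r2r3 = -12
r1r2r3 = -10


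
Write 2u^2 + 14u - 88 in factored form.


Roots satisfy r1 + r2 = -b/a = -7 and r1*r2 = c/a = -44.
So r1 = -11, r2 = 4.
2u^2 + 14u - 88 = 2(u - r1)(u - r2) = 2(u + 11)(u - 4)


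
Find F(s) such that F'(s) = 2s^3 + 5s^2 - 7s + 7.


Reverse power rule on each term:
  ∫ 2s^3 ds = (1/2)s^4
  ∫ 5s^2 ds = (5/3)s^3
  ∫ -7s ds = -(7/2)s^2
  ∫ 7 ds = 7s
F(s) = (1/2)s^4 + (5/3)s^3 - (7/2)s^2 + 7s + C


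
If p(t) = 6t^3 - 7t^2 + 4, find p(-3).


Using direct substitution:
  6 * (-3)^3 = -162
  -7 * (-3)^2 = -63
  0 * (-3)^1 = 0
  constant: 4
Sum = -162 - 63 + 0 + 4 = -221


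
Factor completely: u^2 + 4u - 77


Roots satisfy r1 + r2 = -b/a = -4 and r1*r2 = c/a = -77.
So r1 = 7, r2 = -11.
u^2 + 4u - 77 = (u - r1)(u - r2) = (u - 7)(u + 11)


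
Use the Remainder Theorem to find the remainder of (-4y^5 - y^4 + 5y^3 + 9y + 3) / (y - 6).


By the Remainder Theorem, the remainder equals p(6):
  -4*(6)^5 = -31104
  -1*(6)^4 = -1296
  5*(6)^3 = 1080
  0*(6)^2 = 0
  9*(6)^1 = 54
  constant: 3
Sum: -31104 - 1296 + 1080 + 0 + 54 + 3 = -31263


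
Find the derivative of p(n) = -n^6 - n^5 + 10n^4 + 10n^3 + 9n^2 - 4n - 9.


Apply the power rule term by term:
  d/dn(-n^6) = -6n^5
  d/dn(-n^5) = -5n^4
  d/dn(10n^4) = 40n^3
  d/dn(10n^3) = 30n^2
  d/dn(9n^2) = 18n
  d/dn(-4n) = -4
  d/dn(-9) = 0
p'(n) = -6n^5 - 5n^4 + 40n^3 + 30n^2 + 18n - 4


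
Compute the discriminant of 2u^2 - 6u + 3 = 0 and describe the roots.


D = b^2 - 4ac = (-6)^2 - 4(2)(3) = 36 - 24 = 12
Since D > 0: two distinct irrational roots


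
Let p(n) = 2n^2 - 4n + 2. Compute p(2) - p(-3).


p(2) = 2
p(-3) = 32
p(2) - p(-3) = 2 - 32 = -30


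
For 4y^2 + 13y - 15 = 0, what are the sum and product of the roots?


For ay^2+by+c=0: sum = -b/a, product = c/a.
a=4, b=13, c=-15
Sum = -(13)/4 = -13/4
Product = (-15)/4 = -15/4


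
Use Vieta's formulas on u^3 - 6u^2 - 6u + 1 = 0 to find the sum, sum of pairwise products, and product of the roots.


Monic cubic u^3+bu^2+cu+d=0: sum=-b, pairwise sum=c, product=-d.
b=-6, c=-6, d=1
r1+r2+r3 = 6
r1r2+r1r3+r2r3 = -6
r1r2r3 = -1


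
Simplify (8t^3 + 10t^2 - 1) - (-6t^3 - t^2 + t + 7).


Distribute the minus sign:
  (8t^3 + 10t^2 - 1)
- (-6t^3 - t^2 + t + 7)
Negate second polynomial: 6t^3 + t^2 - t - 7
Add: 14t^3 + 11t^2 - t - 8


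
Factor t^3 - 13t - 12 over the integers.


Try integer roots (divisors of -12). t=4: p(4)=0.
Divide out (t - 4): quotient is t^2 + 4t + 3.
Factor the quadratic: (t + 1)(t + 3)
Result: (t - 4)(t + 1)(t + 3)


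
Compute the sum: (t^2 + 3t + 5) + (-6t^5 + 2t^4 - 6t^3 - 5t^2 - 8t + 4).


Align terms by degree and add:
  t^2 + 3t + 5
  -6t^5 + 2t^4 - 6t^3 - 5t^2 - 8t + 4
= -6t^5 + 2t^4 - 6t^3 - 4t^2 - 5t + 9


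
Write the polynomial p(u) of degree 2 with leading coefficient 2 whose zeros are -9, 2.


p(u) = 2(u + 9)(u - 2)
Expand: 2u^2 + 14u - 36


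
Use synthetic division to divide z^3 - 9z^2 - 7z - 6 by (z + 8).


Synthetic division with c = -8. Coefficients: 1, -9, -7, -6
Bring down 1.
  1 * -8 = -8; -8 - 9 = -17
  -17 * -8 = 136; 136 - 7 = 129
  129 * -8 = -1032; -1032 - 6 = -1038
Quotient: z^2 - 17z + 129, Remainder: -1038


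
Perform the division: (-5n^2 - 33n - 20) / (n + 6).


(-5n^2 - 33n - 20) / (n + 6)
Step 1: -5n * (n + 6) = -5n^2 - 30n; subtract.
Step 2: -3 * (n + 6) = -3n - 18; subtract.
Quotient: -5n - 3, Remainder: -2


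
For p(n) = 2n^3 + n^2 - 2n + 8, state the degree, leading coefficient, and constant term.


Highest power of n is 3, with coefficient 2. Constant term is 8.
Degree = 3, leading coefficient = 2, constant term = 8


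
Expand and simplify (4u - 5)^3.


Expand (4u - 5)^3 by repeated multiplication:
  (4u - 5)^2 = 16u^2 - 40u + 25
= 64u^3 - 240u^2 + 300u - 125


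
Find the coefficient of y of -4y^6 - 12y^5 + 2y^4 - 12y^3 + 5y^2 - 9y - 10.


Read off the coefficient of y: -9


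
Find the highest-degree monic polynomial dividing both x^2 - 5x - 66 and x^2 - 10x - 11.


Factor each:
  x^2 - 5x - 66 = (x - 11)(x + 6)
  x^2 - 10x - 11 = (x - 11)(x + 1)
Common monic factor: x - 11


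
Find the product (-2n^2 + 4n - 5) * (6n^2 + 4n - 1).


Distribute each term of the first polynomial:
  (-2n^2)(6n^2 + 4n - 1) = -12n^4 - 8n^3 + 2n^2
  (4n)(6n^2 + 4n - 1) = 24n^3 + 16n^2 - 4n
  (-5)(6n^2 + 4n - 1) = -30n^2 - 20n + 5
Sum: -12n^4 + 16n^3 - 12n^2 - 24n + 5


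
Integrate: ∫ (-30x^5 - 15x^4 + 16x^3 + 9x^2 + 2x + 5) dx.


Reverse power rule on each term:
  ∫ -30x^5 dx = -5x^6
  ∫ -15x^4 dx = -3x^5
  ∫ 16x^3 dx = 4x^4
  ∫ 9x^2 dx = 3x^3
  ∫ 2x dx = x^2
  ∫ 5 dx = 5x
F(x) = -5x^6 - 3x^5 + 4x^4 + 3x^3 + x^2 + 5x + C


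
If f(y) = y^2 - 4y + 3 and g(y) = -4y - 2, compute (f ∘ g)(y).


Substitute g(y) into f:
f(g(y)) = 1*(-4y - 2)^2 + (-4)*(-4y - 2) + 3
(-4y - 2)^2 = 16y^2 + 16y + 4
Expand and combine: 16y^2 + 32y + 15


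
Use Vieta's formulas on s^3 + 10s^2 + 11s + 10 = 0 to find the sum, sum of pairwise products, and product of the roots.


Monic cubic s^3+bs^2+cs+d=0: sum=-b, pairwise sum=c, product=-d.
b=10, c=11, d=10
r1+r2+r3 = -10
r1r2+r1r3+r2r3 = 11
r1r2r3 = -10


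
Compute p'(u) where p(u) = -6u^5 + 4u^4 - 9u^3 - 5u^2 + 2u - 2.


Apply the power rule term by term:
  d/du(-6u^5) = -30u^4
  d/du(4u^4) = 16u^3
  d/du(-9u^3) = -27u^2
  d/du(-5u^2) = -10u
  d/du(2u) = 2
  d/du(-2) = 0
p'(u) = -30u^4 + 16u^3 - 27u^2 - 10u + 2


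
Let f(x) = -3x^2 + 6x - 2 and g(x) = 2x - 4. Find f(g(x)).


Substitute g(x) into f:
f(g(x)) = -3*(2x - 4)^2 + 6*(2x - 4) + (-2)
(2x - 4)^2 = 4x^2 - 16x + 16
Expand and combine: -12x^2 + 60x - 74


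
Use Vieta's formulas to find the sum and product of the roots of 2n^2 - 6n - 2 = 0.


For an^2+bn+c=0: sum = -b/a, product = c/a.
a=2, b=-6, c=-2
Sum = -(-6)/2 = 3
Product = (-2)/2 = -1


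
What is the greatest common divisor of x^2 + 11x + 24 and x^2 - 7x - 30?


Factor each:
  x^2 + 11x + 24 = (x + 3)(x + 8)
  x^2 - 7x - 30 = (x + 3)(x - 10)
Common monic factor: x + 3


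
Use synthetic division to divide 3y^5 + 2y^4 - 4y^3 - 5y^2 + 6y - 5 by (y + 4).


Synthetic division with c = -4. Coefficients: 3, 2, -4, -5, 6, -5
Bring down 3.
  3 * -4 = -12; -12 + 2 = -10
  -10 * -4 = 40; 40 - 4 = 36
  36 * -4 = -144; -144 - 5 = -149
  -149 * -4 = 596; 596 + 6 = 602
  602 * -4 = -2408; -2408 - 5 = -2413
Quotient: 3y^4 - 10y^3 + 36y^2 - 149y + 602, Remainder: -2413


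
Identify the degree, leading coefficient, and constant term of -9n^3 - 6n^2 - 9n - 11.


Highest power of n is 3, with coefficient -9. Constant term is -11.
Degree = 3, leading coefficient = -9, constant term = -11


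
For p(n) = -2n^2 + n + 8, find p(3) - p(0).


p(3) = -7
p(0) = 8
p(3) - p(0) = -7 - 8 = -15


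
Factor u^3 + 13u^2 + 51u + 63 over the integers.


Try integer roots (divisors of 63). u=-3: p(-3)=0.
Divide out (u + 3): quotient is u^2 + 10u + 21.
Factor the quadratic: (u + 3)(u + 7)
Result: (u + 3)(u + 3)(u + 7)


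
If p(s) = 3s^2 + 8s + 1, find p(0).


Using direct substitution:
  3 * (0)^2 = 0
  8 * (0)^1 = 0
  constant: 1
Sum = 0 + 0 + 1 = 1


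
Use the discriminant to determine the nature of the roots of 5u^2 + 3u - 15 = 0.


D = b^2 - 4ac = (3)^2 - 4(5)(-15) = 9 + 300 = 309
Since D > 0: two distinct irrational roots


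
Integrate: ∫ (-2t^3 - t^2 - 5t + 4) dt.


Reverse power rule on each term:
  ∫ -2t^3 dt = -(1/2)t^4
  ∫ -t^2 dt = -(1/3)t^3
  ∫ -5t dt = -(5/2)t^2
  ∫ 4 dt = 4t
F(t) = -(1/2)t^4 - (1/3)t^3 - (5/2)t^2 + 4t + C


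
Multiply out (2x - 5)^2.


Expand (2x - 5)^2 by repeated multiplication:
= 4x^2 - 20x + 25


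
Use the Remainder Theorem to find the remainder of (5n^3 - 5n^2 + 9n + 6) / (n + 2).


By the Remainder Theorem, the remainder equals p(-2):
  5*(-2)^3 = -40
  -5*(-2)^2 = -20
  9*(-2)^1 = -18
  constant: 6
Sum: -40 - 20 - 18 + 6 = -72


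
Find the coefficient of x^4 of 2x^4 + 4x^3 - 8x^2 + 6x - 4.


Read off the coefficient of x^4: 2


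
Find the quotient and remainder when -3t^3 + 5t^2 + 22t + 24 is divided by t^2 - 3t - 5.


(-3t^3 + 5t^2 + 22t + 24) / (t^2 - 3t - 5)
Step 1: -3t * (t^2 - 3t - 5) = -3t^3 + 9t^2 + 15t; subtract.
Step 2: -4 * (t^2 - 3t - 5) = -4t^2 + 12t + 20; subtract.
Quotient: -3t - 4, Remainder: -5t + 4


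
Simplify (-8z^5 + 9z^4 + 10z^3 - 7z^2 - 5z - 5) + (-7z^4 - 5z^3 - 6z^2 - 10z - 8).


Align terms by degree and add:
  -8z^5 + 9z^4 + 10z^3 - 7z^2 - 5z - 5
  -7z^4 - 5z^3 - 6z^2 - 10z - 8
= -8z^5 + 2z^4 + 5z^3 - 13z^2 - 15z - 13


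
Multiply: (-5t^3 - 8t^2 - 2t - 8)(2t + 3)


Distribute each term of the first polynomial:
  (-5t^3)(2t + 3) = -10t^4 - 15t^3
  (-8t^2)(2t + 3) = -16t^3 - 24t^2
  (-2t)(2t + 3) = -4t^2 - 6t
  (-8)(2t + 3) = -16t - 24
Sum: -10t^4 - 31t^3 - 28t^2 - 22t - 24


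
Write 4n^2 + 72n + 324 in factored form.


Roots satisfy r1 + r2 = -b/a = -18 and r1*r2 = c/a = 81.
So r1 = -9, r2 = -9.
4n^2 + 72n + 324 = 4(n - r1)(n - r2) = 4(n + 9)(n + 9)


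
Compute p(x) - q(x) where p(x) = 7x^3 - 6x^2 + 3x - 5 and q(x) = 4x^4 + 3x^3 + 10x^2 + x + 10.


Distribute the minus sign:
  (7x^3 - 6x^2 + 3x - 5)
- (4x^4 + 3x^3 + 10x^2 + x + 10)
Negate second polynomial: -4x^4 - 3x^3 - 10x^2 - x - 10
Add: -4x^4 + 4x^3 - 16x^2 + 2x - 15


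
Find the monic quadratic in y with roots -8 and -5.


p(y) = (y + 8)(y + 5)
Expand: y^2 + 13y + 40


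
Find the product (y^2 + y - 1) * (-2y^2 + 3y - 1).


Distribute each term of the first polynomial:
  (y^2)(-2y^2 + 3y - 1) = -2y^4 + 3y^3 - y^2
  (y)(-2y^2 + 3y - 1) = -2y^3 + 3y^2 - y
  (-1)(-2y^2 + 3y - 1) = 2y^2 - 3y + 1
Sum: -2y^4 + y^3 + 4y^2 - 4y + 1


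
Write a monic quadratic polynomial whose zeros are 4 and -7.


p(u) = (u - 4)(u + 7)
Expand: u^2 + 3u - 28


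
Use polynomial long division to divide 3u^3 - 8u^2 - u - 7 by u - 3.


(3u^3 - 8u^2 - u - 7) / (u - 3)
Step 1: 3u^2 * (u - 3) = 3u^3 - 9u^2; subtract.
Step 2: u * (u - 3) = u^2 - 3u; subtract.
Step 3: 2 * (u - 3) = 2u - 6; subtract.
Quotient: 3u^2 + u + 2, Remainder: -1


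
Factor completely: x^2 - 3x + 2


Roots satisfy r1 + r2 = -b/a = 3 and r1*r2 = c/a = 2.
So r1 = 2, r2 = 1.
x^2 - 3x + 2 = (x - r1)(x - r2) = (x - 2)(x - 1)


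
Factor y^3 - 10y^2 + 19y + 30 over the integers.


Try integer roots (divisors of 30). y=5: p(5)=0.
Divide out (y - 5): quotient is y^2 - 5y - 6.
Factor the quadratic: (y + 1)(y - 6)
Result: (y - 5)(y + 1)(y - 6)


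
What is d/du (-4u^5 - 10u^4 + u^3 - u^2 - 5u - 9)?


Apply the power rule term by term:
  d/du(-4u^5) = -20u^4
  d/du(-10u^4) = -40u^3
  d/du(u^3) = 3u^2
  d/du(-u^2) = -2u
  d/du(-5u) = -5
  d/du(-9) = 0
p'(u) = -20u^4 - 40u^3 + 3u^2 - 2u - 5


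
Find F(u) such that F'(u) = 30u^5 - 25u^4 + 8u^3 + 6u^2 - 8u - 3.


Reverse power rule on each term:
  ∫ 30u^5 du = 5u^6
  ∫ -25u^4 du = -5u^5
  ∫ 8u^3 du = 2u^4
  ∫ 6u^2 du = 2u^3
  ∫ -8u du = -4u^2
  ∫ -3 du = -3u
F(u) = 5u^6 - 5u^5 + 2u^4 + 2u^3 - 4u^2 - 3u + C


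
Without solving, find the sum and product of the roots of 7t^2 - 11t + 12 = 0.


For at^2+bt+c=0: sum = -b/a, product = c/a.
a=7, b=-11, c=12
Sum = -(-11)/7 = 11/7
Product = (12)/7 = 12/7


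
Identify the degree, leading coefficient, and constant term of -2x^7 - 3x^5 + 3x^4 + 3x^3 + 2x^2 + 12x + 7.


Highest power of x is 7, with coefficient -2. Constant term is 7.
Degree = 7, leading coefficient = -2, constant term = 7


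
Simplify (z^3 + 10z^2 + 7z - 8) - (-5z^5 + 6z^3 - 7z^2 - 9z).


Distribute the minus sign:
  (z^3 + 10z^2 + 7z - 8)
- (-5z^5 + 6z^3 - 7z^2 - 9z)
Negate second polynomial: 5z^5 - 6z^3 + 7z^2 + 9z
Add: 5z^5 - 5z^3 + 17z^2 + 16z - 8


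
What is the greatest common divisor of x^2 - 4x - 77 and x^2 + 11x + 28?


Factor each:
  x^2 - 4x - 77 = (x + 7)(x - 11)
  x^2 + 11x + 28 = (x + 7)(x + 4)
Common monic factor: x + 7


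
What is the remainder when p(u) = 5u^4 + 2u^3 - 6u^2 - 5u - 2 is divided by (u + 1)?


By the Remainder Theorem, the remainder equals p(-1):
  5*(-1)^4 = 5
  2*(-1)^3 = -2
  -6*(-1)^2 = -6
  -5*(-1)^1 = 5
  constant: -2
Sum: 5 - 2 - 6 + 5 - 2 = 0


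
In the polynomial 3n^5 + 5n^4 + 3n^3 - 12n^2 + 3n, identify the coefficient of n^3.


Read off the coefficient of n^3: 3


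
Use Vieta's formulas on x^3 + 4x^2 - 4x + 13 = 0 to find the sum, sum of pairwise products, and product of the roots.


Monic cubic x^3+bx^2+cx+d=0: sum=-b, pairwise sum=c, product=-d.
b=4, c=-4, d=13
r1+r2+r3 = -4
r1r2+r1r3+r2r3 = -4
r1r2r3 = -13


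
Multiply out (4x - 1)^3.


Expand (4x - 1)^3 by repeated multiplication:
  (4x - 1)^2 = 16x^2 - 8x + 1
= 64x^3 - 48x^2 + 12x - 1


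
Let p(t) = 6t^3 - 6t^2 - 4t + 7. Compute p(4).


Using direct substitution:
  6 * (4)^3 = 384
  -6 * (4)^2 = -96
  -4 * (4)^1 = -16
  constant: 7
Sum = 384 - 96 - 16 + 7 = 279


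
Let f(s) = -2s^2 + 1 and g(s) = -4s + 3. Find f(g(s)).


Substitute g(s) into f:
f(g(s)) = -2*(-4s + 3)^2 + 1
(-4s + 3)^2 = 16s^2 - 24s + 9
Expand and combine: -32s^2 + 48s - 17


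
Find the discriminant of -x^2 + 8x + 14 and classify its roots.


D = b^2 - 4ac = (8)^2 - 4(-1)(14) = 64 + 56 = 120
Since D > 0: two distinct irrational roots


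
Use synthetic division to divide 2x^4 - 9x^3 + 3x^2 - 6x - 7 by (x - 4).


Synthetic division with c = 4. Coefficients: 2, -9, 3, -6, -7
Bring down 2.
  2 * 4 = 8; 8 - 9 = -1
  -1 * 4 = -4; -4 + 3 = -1
  -1 * 4 = -4; -4 - 6 = -10
  -10 * 4 = -40; -40 - 7 = -47
Quotient: 2x^3 - x^2 - x - 10, Remainder: -47


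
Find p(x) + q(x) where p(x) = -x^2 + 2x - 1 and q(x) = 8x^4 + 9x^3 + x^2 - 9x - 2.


Align terms by degree and add:
  -x^2 + 2x - 1
+ 8x^4 + 9x^3 + x^2 - 9x - 2
= 8x^4 + 9x^3 - 7x - 3


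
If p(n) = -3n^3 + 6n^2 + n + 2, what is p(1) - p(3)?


p(1) = 6
p(3) = -22
p(1) - p(3) = 6 + 22 = 28


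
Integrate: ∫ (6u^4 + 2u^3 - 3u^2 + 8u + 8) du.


Reverse power rule on each term:
  ∫ 6u^4 du = (6/5)u^5
  ∫ 2u^3 du = (1/2)u^4
  ∫ -3u^2 du = -u^3
  ∫ 8u du = 4u^2
  ∫ 8 du = 8u
F(u) = (6/5)u^5 + (1/2)u^4 - u^3 + 4u^2 + 8u + C


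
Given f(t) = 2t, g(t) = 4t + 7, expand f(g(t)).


Substitute g(t) into f:
f(g(t)) = 2*(4t + 7)
Expand and combine: 8t + 14


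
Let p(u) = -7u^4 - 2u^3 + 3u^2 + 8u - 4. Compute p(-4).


Using direct substitution:
  -7 * (-4)^4 = -1792
  -2 * (-4)^3 = 128
  3 * (-4)^2 = 48
  8 * (-4)^1 = -32
  constant: -4
Sum = -1792 + 128 + 48 - 32 - 4 = -1652


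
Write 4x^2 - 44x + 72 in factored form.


Roots satisfy r1 + r2 = -b/a = 11 and r1*r2 = c/a = 18.
So r1 = 9, r2 = 2.
4x^2 - 44x + 72 = 4(x - r1)(x - r2) = 4(x - 9)(x - 2)


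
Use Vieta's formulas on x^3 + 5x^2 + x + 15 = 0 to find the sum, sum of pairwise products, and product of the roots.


Monic cubic x^3+bx^2+cx+d=0: sum=-b, pairwise sum=c, product=-d.
b=5, c=1, d=15
r1+r2+r3 = -5
r1r2+r1r3+r2r3 = 1
r1r2r3 = -15


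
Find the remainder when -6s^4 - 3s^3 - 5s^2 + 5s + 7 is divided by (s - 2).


By the Remainder Theorem, the remainder equals p(2):
  -6*(2)^4 = -96
  -3*(2)^3 = -24
  -5*(2)^2 = -20
  5*(2)^1 = 10
  constant: 7
Sum: -96 - 24 - 20 + 10 + 7 = -123


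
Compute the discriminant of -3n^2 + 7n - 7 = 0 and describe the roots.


D = b^2 - 4ac = (7)^2 - 4(-3)(-7) = 49 - 84 = -35
Since D < 0: two complex conjugate roots (no real roots)


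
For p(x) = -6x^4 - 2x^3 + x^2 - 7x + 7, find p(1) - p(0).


p(1) = -7
p(0) = 7
p(1) - p(0) = -7 - 7 = -14


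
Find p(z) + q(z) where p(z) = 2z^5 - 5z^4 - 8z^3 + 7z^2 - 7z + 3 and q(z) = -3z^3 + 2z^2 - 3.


Align terms by degree and add:
  2z^5 - 5z^4 - 8z^3 + 7z^2 - 7z + 3
  -3z^3 + 2z^2 - 3
= 2z^5 - 5z^4 - 11z^3 + 9z^2 - 7z


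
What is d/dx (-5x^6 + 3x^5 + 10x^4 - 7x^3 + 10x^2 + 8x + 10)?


Apply the power rule term by term:
  d/dx(-5x^6) = -30x^5
  d/dx(3x^5) = 15x^4
  d/dx(10x^4) = 40x^3
  d/dx(-7x^3) = -21x^2
  d/dx(10x^2) = 20x
  d/dx(8x) = 8
  d/dx(10) = 0
p'(x) = -30x^5 + 15x^4 + 40x^3 - 21x^2 + 20x + 8


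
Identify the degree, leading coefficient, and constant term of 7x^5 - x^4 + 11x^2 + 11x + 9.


Highest power of x is 5, with coefficient 7. Constant term is 9.
Degree = 5, leading coefficient = 7, constant term = 9


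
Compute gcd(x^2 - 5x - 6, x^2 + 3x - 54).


Factor each:
  x^2 - 5x - 6 = (x - 6)(x + 1)
  x^2 + 3x - 54 = (x - 6)(x + 9)
Common monic factor: x - 6


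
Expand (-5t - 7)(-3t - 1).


Distribute each term of the first polynomial:
  (-5t)(-3t - 1) = 15t^2 + 5t
  (-7)(-3t - 1) = 21t + 7
Sum: 15t^2 + 26t + 7


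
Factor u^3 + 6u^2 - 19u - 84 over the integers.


Try integer roots (divisors of -84). u=-3: p(-3)=0.
Divide out (u + 3): quotient is u^2 + 3u - 28.
Factor the quadratic: (u + 7)(u - 4)
Result: (u + 3)(u + 7)(u - 4)


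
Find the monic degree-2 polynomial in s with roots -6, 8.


p(s) = (s + 6)(s - 8)
Expand: s^2 - 2s - 48


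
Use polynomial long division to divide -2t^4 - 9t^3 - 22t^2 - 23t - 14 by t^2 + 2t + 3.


(-2t^4 - 9t^3 - 22t^2 - 23t - 14) / (t^2 + 2t + 3)
Step 1: -2t^2 * (t^2 + 2t + 3) = -2t^4 - 4t^3 - 6t^2; subtract.
Step 2: -5t * (t^2 + 2t + 3) = -5t^3 - 10t^2 - 15t; subtract.
Step 3: -6 * (t^2 + 2t + 3) = -6t^2 - 12t - 18; subtract.
Quotient: -2t^2 - 5t - 6, Remainder: 4t + 4


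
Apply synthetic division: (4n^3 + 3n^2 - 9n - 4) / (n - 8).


Synthetic division with c = 8. Coefficients: 4, 3, -9, -4
Bring down 4.
  4 * 8 = 32; 32 + 3 = 35
  35 * 8 = 280; 280 - 9 = 271
  271 * 8 = 2168; 2168 - 4 = 2164
Quotient: 4n^2 + 35n + 271, Remainder: 2164
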